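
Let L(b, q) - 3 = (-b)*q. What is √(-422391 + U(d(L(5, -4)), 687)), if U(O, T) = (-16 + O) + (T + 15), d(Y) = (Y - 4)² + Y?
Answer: I*√421321 ≈ 649.09*I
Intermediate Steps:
L(b, q) = 3 - b*q (L(b, q) = 3 + (-b)*q = 3 - b*q)
d(Y) = Y + (-4 + Y)² (d(Y) = (-4 + Y)² + Y = Y + (-4 + Y)²)
U(O, T) = -1 + O + T (U(O, T) = (-16 + O) + (15 + T) = -1 + O + T)
√(-422391 + U(d(L(5, -4)), 687)) = √(-422391 + (-1 + ((3 - 1*5*(-4)) + (-4 + (3 - 1*5*(-4)))²) + 687)) = √(-422391 + (-1 + ((3 + 20) + (-4 + (3 + 20))²) + 687)) = √(-422391 + (-1 + (23 + (-4 + 23)²) + 687)) = √(-422391 + (-1 + (23 + 19²) + 687)) = √(-422391 + (-1 + (23 + 361) + 687)) = √(-422391 + (-1 + 384 + 687)) = √(-422391 + 1070) = √(-421321) = I*√421321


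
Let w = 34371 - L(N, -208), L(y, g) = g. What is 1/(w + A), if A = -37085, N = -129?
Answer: -1/2506 ≈ -0.00039904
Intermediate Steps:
w = 34579 (w = 34371 - 1*(-208) = 34371 + 208 = 34579)
1/(w + A) = 1/(34579 - 37085) = 1/(-2506) = -1/2506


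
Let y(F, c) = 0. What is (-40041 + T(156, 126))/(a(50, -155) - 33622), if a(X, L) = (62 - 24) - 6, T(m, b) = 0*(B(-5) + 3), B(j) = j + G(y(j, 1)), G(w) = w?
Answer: 40041/33590 ≈ 1.1921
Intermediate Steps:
B(j) = j (B(j) = j + 0 = j)
T(m, b) = 0 (T(m, b) = 0*(-5 + 3) = 0*(-2) = 0)
a(X, L) = 32 (a(X, L) = 38 - 6 = 32)
(-40041 + T(156, 126))/(a(50, -155) - 33622) = (-40041 + 0)/(32 - 33622) = -40041/(-33590) = -40041*(-1/33590) = 40041/33590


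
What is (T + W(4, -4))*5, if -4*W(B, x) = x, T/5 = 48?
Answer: 1205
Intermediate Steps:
T = 240 (T = 5*48 = 240)
W(B, x) = -x/4
(T + W(4, -4))*5 = (240 - ¼*(-4))*5 = (240 + 1)*5 = 241*5 = 1205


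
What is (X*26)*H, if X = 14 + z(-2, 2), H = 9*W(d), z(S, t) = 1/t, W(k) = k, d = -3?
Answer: -10179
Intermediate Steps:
H = -27 (H = 9*(-3) = -27)
X = 29/2 (X = 14 + 1/2 = 14 + ½ = 29/2 ≈ 14.500)
(X*26)*H = ((29/2)*26)*(-27) = 377*(-27) = -10179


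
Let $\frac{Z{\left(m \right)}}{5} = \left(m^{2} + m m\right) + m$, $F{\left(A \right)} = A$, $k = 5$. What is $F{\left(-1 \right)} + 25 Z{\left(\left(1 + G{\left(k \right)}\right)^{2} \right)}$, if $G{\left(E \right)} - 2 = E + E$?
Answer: $7161374$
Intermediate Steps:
$G{\left(E \right)} = 2 + 2 E$ ($G{\left(E \right)} = 2 + \left(E + E\right) = 2 + 2 E$)
$Z{\left(m \right)} = 5 m + 10 m^{2}$ ($Z{\left(m \right)} = 5 \left(\left(m^{2} + m m\right) + m\right) = 5 \left(\left(m^{2} + m^{2}\right) + m\right) = 5 \left(2 m^{2} + m\right) = 5 \left(m + 2 m^{2}\right) = 5 m + 10 m^{2}$)
$F{\left(-1 \right)} + 25 Z{\left(\left(1 + G{\left(k \right)}\right)^{2} \right)} = -1 + 25 \cdot 5 \left(1 + \left(2 + 2 \cdot 5\right)\right)^{2} \left(1 + 2 \left(1 + \left(2 + 2 \cdot 5\right)\right)^{2}\right) = -1 + 25 \cdot 5 \left(1 + \left(2 + 10\right)\right)^{2} \left(1 + 2 \left(1 + \left(2 + 10\right)\right)^{2}\right) = -1 + 25 \cdot 5 \left(1 + 12\right)^{2} \left(1 + 2 \left(1 + 12\right)^{2}\right) = -1 + 25 \cdot 5 \cdot 13^{2} \left(1 + 2 \cdot 13^{2}\right) = -1 + 25 \cdot 5 \cdot 169 \left(1 + 2 \cdot 169\right) = -1 + 25 \cdot 5 \cdot 169 \left(1 + 338\right) = -1 + 25 \cdot 5 \cdot 169 \cdot 339 = -1 + 25 \cdot 286455 = -1 + 7161375 = 7161374$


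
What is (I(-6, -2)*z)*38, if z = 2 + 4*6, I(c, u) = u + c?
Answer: -7904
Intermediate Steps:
I(c, u) = c + u
z = 26 (z = 2 + 24 = 26)
(I(-6, -2)*z)*38 = ((-6 - 2)*26)*38 = -8*26*38 = -208*38 = -7904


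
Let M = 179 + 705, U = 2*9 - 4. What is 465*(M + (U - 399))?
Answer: 232035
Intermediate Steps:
U = 14 (U = 18 - 4 = 14)
M = 884
465*(M + (U - 399)) = 465*(884 + (14 - 399)) = 465*(884 - 385) = 465*499 = 232035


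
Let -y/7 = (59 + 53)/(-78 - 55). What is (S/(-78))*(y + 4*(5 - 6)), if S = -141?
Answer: 846/247 ≈ 3.4251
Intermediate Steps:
y = 112/19 (y = -7*(59 + 53)/(-78 - 55) = -784/(-133) = -784*(-1)/133 = -7*(-16/19) = 112/19 ≈ 5.8947)
(S/(-78))*(y + 4*(5 - 6)) = (-141/(-78))*(112/19 + 4*(5 - 6)) = (-141*(-1/78))*(112/19 + 4*(-1)) = 47*(112/19 - 4)/26 = (47/26)*(36/19) = 846/247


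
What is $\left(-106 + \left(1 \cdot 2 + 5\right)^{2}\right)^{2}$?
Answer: $3249$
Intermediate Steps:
$\left(-106 + \left(1 \cdot 2 + 5\right)^{2}\right)^{2} = \left(-106 + \left(2 + 5\right)^{2}\right)^{2} = \left(-106 + 7^{2}\right)^{2} = \left(-106 + 49\right)^{2} = \left(-57\right)^{2} = 3249$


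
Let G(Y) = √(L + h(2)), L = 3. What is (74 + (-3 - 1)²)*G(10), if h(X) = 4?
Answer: 90*√7 ≈ 238.12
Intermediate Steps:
G(Y) = √7 (G(Y) = √(3 + 4) = √7)
(74 + (-3 - 1)²)*G(10) = (74 + (-3 - 1)²)*√7 = (74 + (-4)²)*√7 = (74 + 16)*√7 = 90*√7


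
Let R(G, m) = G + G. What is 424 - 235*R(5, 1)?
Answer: -1926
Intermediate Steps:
R(G, m) = 2*G
424 - 235*R(5, 1) = 424 - 470*5 = 424 - 235*10 = 424 - 2350 = -1926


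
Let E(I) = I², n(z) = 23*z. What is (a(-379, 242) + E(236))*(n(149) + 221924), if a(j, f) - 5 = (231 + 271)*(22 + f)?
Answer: 42417593379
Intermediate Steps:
a(j, f) = 11049 + 502*f (a(j, f) = 5 + (231 + 271)*(22 + f) = 5 + 502*(22 + f) = 5 + (11044 + 502*f) = 11049 + 502*f)
(a(-379, 242) + E(236))*(n(149) + 221924) = ((11049 + 502*242) + 236²)*(23*149 + 221924) = ((11049 + 121484) + 55696)*(3427 + 221924) = (132533 + 55696)*225351 = 188229*225351 = 42417593379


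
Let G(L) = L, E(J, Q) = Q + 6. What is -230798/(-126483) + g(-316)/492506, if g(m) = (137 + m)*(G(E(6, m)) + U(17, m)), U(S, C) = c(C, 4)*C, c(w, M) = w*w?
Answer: 51037778413295/4449545457 ≈ 11470.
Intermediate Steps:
c(w, M) = w²
E(J, Q) = 6 + Q
U(S, C) = C³ (U(S, C) = C²*C = C³)
g(m) = (137 + m)*(6 + m + m³) (g(m) = (137 + m)*((6 + m) + m³) = (137 + m)*(6 + m + m³))
-230798/(-126483) + g(-316)/492506 = -230798/(-126483) + (822 + (-316)² + (-316)⁴ + 137*(-316)³ + 143*(-316))/492506 = -230798*(-1/126483) + (822 + 99856 + 9971220736 + 137*(-31554496) - 45188)*(1/492506) = 230798/126483 + (822 + 99856 + 9971220736 - 4322965952 - 45188)*(1/492506) = 230798/126483 + 5648310274*(1/492506) = 230798/126483 + 2824155137/246253 = 51037778413295/4449545457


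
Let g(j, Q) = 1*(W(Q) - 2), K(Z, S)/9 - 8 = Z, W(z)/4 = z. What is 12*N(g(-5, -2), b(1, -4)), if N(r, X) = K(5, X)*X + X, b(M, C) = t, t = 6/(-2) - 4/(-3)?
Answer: -2360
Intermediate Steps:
t = -5/3 (t = 6*(-½) - 4*(-⅓) = -3 + 4/3 = -5/3 ≈ -1.6667)
W(z) = 4*z
b(M, C) = -5/3
K(Z, S) = 72 + 9*Z
g(j, Q) = -2 + 4*Q (g(j, Q) = 1*(4*Q - 2) = 1*(-2 + 4*Q) = -2 + 4*Q)
N(r, X) = 118*X (N(r, X) = (72 + 9*5)*X + X = (72 + 45)*X + X = 117*X + X = 118*X)
12*N(g(-5, -2), b(1, -4)) = 12*(118*(-5/3)) = 12*(-590/3) = -2360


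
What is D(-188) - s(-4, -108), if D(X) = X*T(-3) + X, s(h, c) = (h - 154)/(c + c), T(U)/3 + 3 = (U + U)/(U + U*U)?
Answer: 223265/108 ≈ 2067.3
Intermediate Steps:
T(U) = -9 + 6*U/(U + U²) (T(U) = -9 + 3*((U + U)/(U + U*U)) = -9 + 3*((2*U)/(U + U²)) = -9 + 3*(2*U/(U + U²)) = -9 + 6*U/(U + U²))
s(h, c) = (-154 + h)/(2*c) (s(h, c) = (-154 + h)/((2*c)) = (-154 + h)*(1/(2*c)) = (-154 + h)/(2*c))
D(X) = -11*X (D(X) = X*(3*(-1 - 3*(-3))/(1 - 3)) + X = X*(3*(-1 + 9)/(-2)) + X = X*(3*(-½)*8) + X = X*(-12) + X = -12*X + X = -11*X)
D(-188) - s(-4, -108) = -11*(-188) - (-154 - 4)/(2*(-108)) = 2068 - (-1)*(-158)/(2*108) = 2068 - 1*79/108 = 2068 - 79/108 = 223265/108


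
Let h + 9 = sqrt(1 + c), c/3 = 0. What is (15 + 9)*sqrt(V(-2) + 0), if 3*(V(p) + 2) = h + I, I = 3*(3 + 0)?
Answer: 8*I*sqrt(15) ≈ 30.984*I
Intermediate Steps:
c = 0 (c = 3*0 = 0)
h = -8 (h = -9 + sqrt(1 + 0) = -9 + sqrt(1) = -9 + 1 = -8)
I = 9 (I = 3*3 = 9)
V(p) = -5/3 (V(p) = -2 + (-8 + 9)/3 = -2 + (1/3)*1 = -2 + 1/3 = -5/3)
(15 + 9)*sqrt(V(-2) + 0) = (15 + 9)*sqrt(-5/3 + 0) = 24*sqrt(-5/3) = 24*(I*sqrt(15)/3) = 8*I*sqrt(15)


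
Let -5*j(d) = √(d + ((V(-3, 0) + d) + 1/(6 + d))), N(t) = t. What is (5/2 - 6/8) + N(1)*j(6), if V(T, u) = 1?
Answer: 7/4 - √471/30 ≈ 1.0266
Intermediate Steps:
j(d) = -√(1 + 1/(6 + d) + 2*d)/5 (j(d) = -√(d + ((1 + d) + 1/(6 + d)))/5 = -√(d + (1 + d + 1/(6 + d)))/5 = -√(1 + 1/(6 + d) + 2*d)/5)
(5/2 - 6/8) + N(1)*j(6) = (5/2 - 6/8) + 1*(-√(7 + 2*6² + 13*6)/√(6 + 6)/5) = (5*(½) - 6*⅛) + 1*(-√3*√(7 + 2*36 + 78)/6/5) = (5/2 - ¾) + 1*(-√3*√(7 + 72 + 78)/6/5) = 7/4 + 1*(-√471/6/5) = 7/4 + 1*(-√471/30) = 7/4 - √471/30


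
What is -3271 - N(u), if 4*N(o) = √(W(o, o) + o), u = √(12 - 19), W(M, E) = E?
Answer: -3271 - 7^(¼)*(1 + I)/4 ≈ -3271.4 - 0.40664*I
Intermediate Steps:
u = I*√7 (u = √(-7) = I*√7 ≈ 2.6458*I)
N(o) = √2*√o/4 (N(o) = √(o + o)/4 = √(2*o)/4 = (√2*√o)/4 = √2*√o/4)
-3271 - N(u) = -3271 - √2*√(I*√7)/4 = -3271 - √2*7^(¼)*√I/4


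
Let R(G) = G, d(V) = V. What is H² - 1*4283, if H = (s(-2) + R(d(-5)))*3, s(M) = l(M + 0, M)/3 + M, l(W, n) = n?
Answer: -3754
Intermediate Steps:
s(M) = 4*M/3 (s(M) = M/3 + M = 4*M/3)
H = -23 (H = ((4/3)*(-2) - 5)*3 = (-8/3 - 5)*3 = -23/3*3 = -23)
H² - 1*4283 = (-23)² - 1*4283 = 529 - 4283 = -3754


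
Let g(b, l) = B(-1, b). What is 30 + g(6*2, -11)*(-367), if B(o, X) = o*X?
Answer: 4434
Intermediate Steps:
B(o, X) = X*o
g(b, l) = -b (g(b, l) = b*(-1) = -b)
30 + g(6*2, -11)*(-367) = 30 - 6*2*(-367) = 30 - 1*12*(-367) = 30 - 12*(-367) = 30 + 4404 = 4434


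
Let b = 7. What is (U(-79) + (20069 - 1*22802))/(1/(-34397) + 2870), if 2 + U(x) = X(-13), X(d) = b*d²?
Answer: -53384144/98719389 ≈ -0.54077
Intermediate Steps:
X(d) = 7*d²
U(x) = 1181 (U(x) = -2 + 7*(-13)² = -2 + 7*169 = -2 + 1183 = 1181)
(U(-79) + (20069 - 1*22802))/(1/(-34397) + 2870) = (1181 + (20069 - 1*22802))/(1/(-34397) + 2870) = (1181 + (20069 - 22802))/(-1/34397 + 2870) = (1181 - 2733)/(98719389/34397) = -1552*34397/98719389 = -53384144/98719389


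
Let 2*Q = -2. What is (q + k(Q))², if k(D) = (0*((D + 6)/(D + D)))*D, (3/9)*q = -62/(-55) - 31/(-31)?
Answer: 123201/3025 ≈ 40.728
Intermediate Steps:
Q = -1 (Q = (½)*(-2) = -1)
q = 351/55 (q = 3*(-62/(-55) - 31/(-31)) = 3*(-62*(-1/55) - 31*(-1/31)) = 3*(62/55 + 1) = 3*(117/55) = 351/55 ≈ 6.3818)
k(D) = 0 (k(D) = (0*((6 + D)/((2*D))))*D = (0*((6 + D)*(1/(2*D))))*D = (0*((6 + D)/(2*D)))*D = 0*D = 0)
(q + k(Q))² = (351/55 + 0)² = (351/55)² = 123201/3025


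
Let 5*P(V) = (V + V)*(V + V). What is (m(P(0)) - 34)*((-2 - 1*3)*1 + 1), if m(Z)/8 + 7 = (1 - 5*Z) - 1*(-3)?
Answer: 232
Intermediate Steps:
P(V) = 4*V²/5 (P(V) = ((V + V)*(V + V))/5 = ((2*V)*(2*V))/5 = (4*V²)/5 = 4*V²/5)
m(Z) = -24 - 40*Z (m(Z) = -56 + 8*((1 - 5*Z) - 1*(-3)) = -56 + 8*((1 - 5*Z) + 3) = -56 + 8*(4 - 5*Z) = -56 + (32 - 40*Z) = -24 - 40*Z)
(m(P(0)) - 34)*((-2 - 1*3)*1 + 1) = ((-24 - 32*0²) - 34)*((-2 - 1*3)*1 + 1) = ((-24 - 32*0) - 34)*((-2 - 3)*1 + 1) = ((-24 - 40*0) - 34)*(-5*1 + 1) = ((-24 + 0) - 34)*(-5 + 1) = (-24 - 34)*(-4) = -58*(-4) = 232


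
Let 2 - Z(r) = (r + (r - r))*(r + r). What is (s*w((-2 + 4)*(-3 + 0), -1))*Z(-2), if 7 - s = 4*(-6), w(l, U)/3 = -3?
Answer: 1674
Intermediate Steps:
w(l, U) = -9 (w(l, U) = 3*(-3) = -9)
Z(r) = 2 - 2*r² (Z(r) = 2 - (r + (r - r))*(r + r) = 2 - (r + 0)*2*r = 2 - r*2*r = 2 - 2*r²)
s = 31 (s = 7 - 4*(-6) = 7 - 1*(-24) = 7 + 24 = 31)
(s*w((-2 + 4)*(-3 + 0), -1))*Z(-2) = (31*(-9))*(2 - 2*(-2)²) = -279*(2 - 2*4) = -279*(2 - 8) = -279*(-6) = 1674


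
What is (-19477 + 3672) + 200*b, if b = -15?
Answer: -18805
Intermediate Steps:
(-19477 + 3672) + 200*b = (-19477 + 3672) + 200*(-15) = -15805 - 3000 = -18805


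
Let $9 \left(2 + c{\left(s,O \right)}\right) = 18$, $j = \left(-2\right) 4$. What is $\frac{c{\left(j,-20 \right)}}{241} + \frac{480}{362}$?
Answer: $\frac{240}{181} \approx 1.326$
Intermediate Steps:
$j = -8$
$c{\left(s,O \right)} = 0$ ($c{\left(s,O \right)} = -2 + \frac{1}{9} \cdot 18 = -2 + 2 = 0$)
$\frac{c{\left(j,-20 \right)}}{241} + \frac{480}{362} = \frac{0}{241} + \frac{480}{362} = 0 \cdot \frac{1}{241} + 480 \cdot \frac{1}{362} = 0 + \frac{240}{181} = \frac{240}{181}$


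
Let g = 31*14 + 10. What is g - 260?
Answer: 184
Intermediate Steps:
g = 444 (g = 434 + 10 = 444)
g - 260 = 444 - 260 = 184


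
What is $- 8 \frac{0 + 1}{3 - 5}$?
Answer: $4$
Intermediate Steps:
$- 8 \frac{0 + 1}{3 - 5} = - 8 \cdot 1 \frac{1}{-2} = - 8 \cdot 1 \left(- \frac{1}{2}\right) = \left(-8\right) \left(- \frac{1}{2}\right) = 4$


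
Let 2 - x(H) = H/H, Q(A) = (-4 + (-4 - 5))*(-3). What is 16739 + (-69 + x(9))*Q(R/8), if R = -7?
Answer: 14087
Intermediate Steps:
Q(A) = 39 (Q(A) = (-4 - 9)*(-3) = -13*(-3) = 39)
x(H) = 1 (x(H) = 2 - H/H = 2 - 1*1 = 2 - 1 = 1)
16739 + (-69 + x(9))*Q(R/8) = 16739 + (-69 + 1)*39 = 16739 - 68*39 = 16739 - 2652 = 14087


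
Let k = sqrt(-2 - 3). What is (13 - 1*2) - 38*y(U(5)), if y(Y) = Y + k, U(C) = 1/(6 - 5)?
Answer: -27 - 38*I*sqrt(5) ≈ -27.0 - 84.971*I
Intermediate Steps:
k = I*sqrt(5) (k = sqrt(-5) = I*sqrt(5) ≈ 2.2361*I)
U(C) = 1 (U(C) = 1/1 = 1)
y(Y) = Y + I*sqrt(5)
(13 - 1*2) - 38*y(U(5)) = (13 - 1*2) - 38*(1 + I*sqrt(5)) = (13 - 2) + (-38 - 38*I*sqrt(5)) = 11 + (-38 - 38*I*sqrt(5)) = -27 - 38*I*sqrt(5)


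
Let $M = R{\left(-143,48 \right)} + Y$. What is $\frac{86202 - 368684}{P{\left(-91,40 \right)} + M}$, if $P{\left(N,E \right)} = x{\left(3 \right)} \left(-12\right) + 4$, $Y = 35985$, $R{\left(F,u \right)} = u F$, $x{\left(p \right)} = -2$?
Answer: $- \frac{282482}{29149} \approx -9.691$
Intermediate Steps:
$R{\left(F,u \right)} = F u$
$P{\left(N,E \right)} = 28$ ($P{\left(N,E \right)} = \left(-2\right) \left(-12\right) + 4 = 24 + 4 = 28$)
$M = 29121$ ($M = \left(-143\right) 48 + 35985 = -6864 + 35985 = 29121$)
$\frac{86202 - 368684}{P{\left(-91,40 \right)} + M} = \frac{86202 - 368684}{28 + 29121} = - \frac{282482}{29149}$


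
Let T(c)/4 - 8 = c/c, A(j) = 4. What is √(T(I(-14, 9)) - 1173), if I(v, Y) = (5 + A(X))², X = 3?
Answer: I*√1137 ≈ 33.719*I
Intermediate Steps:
I(v, Y) = 81 (I(v, Y) = (5 + 4)² = 9² = 81)
T(c) = 36 (T(c) = 32 + 4*(c/c) = 32 + 4*1 = 32 + 4 = 36)
√(T(I(-14, 9)) - 1173) = √(36 - 1173) = √(-1137) = I*√1137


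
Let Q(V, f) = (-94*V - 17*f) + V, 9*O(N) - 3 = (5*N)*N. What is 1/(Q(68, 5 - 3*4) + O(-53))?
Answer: -9/41797 ≈ -0.00021533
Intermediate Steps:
O(N) = 1/3 + 5*N**2/9 (O(N) = 1/3 + ((5*N)*N)/9 = 1/3 + (5*N**2)/9 = 1/3 + 5*N**2/9)
Q(V, f) = -93*V - 17*f
1/(Q(68, 5 - 3*4) + O(-53)) = 1/((-93*68 - 17*(5 - 3*4)) + (1/3 + (5/9)*(-53)**2)) = 1/((-6324 - 17*(5 - 12)) + (1/3 + (5/9)*2809)) = 1/((-6324 - 17*(-7)) + (1/3 + 14045/9)) = 1/((-6324 + 119) + 14048/9) = 1/(-6205 + 14048/9) = 1/(-41797/9) = -9/41797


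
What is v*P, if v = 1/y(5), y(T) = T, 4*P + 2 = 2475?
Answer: 2473/20 ≈ 123.65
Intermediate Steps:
P = 2473/4 (P = -½ + (¼)*2475 = -½ + 2475/4 = 2473/4 ≈ 618.25)
v = ⅕ (v = 1/5 = ⅕ ≈ 0.20000)
v*P = (⅕)*(2473/4) = 2473/20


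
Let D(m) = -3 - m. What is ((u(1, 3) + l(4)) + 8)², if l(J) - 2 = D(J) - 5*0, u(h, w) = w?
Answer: 36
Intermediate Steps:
l(J) = -1 - J (l(J) = 2 + ((-3 - J) - 5*0) = 2 + ((-3 - J) + 0) = 2 + (-3 - J) = -1 - J)
((u(1, 3) + l(4)) + 8)² = ((3 + (-1 - 1*4)) + 8)² = ((3 + (-1 - 4)) + 8)² = ((3 - 5) + 8)² = (-2 + 8)² = 6² = 36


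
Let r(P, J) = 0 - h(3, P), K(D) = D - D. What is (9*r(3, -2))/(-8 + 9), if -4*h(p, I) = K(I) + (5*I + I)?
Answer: 81/2 ≈ 40.500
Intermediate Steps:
K(D) = 0
h(p, I) = -3*I/2 (h(p, I) = -(0 + (5*I + I))/4 = -(0 + 6*I)/4 = -3*I/2)
r(P, J) = 3*P/2 (r(P, J) = 0 - (-3)*P/2 = 0 + 3*P/2 = 3*P/2)
(9*r(3, -2))/(-8 + 9) = (9*((3/2)*3))/(-8 + 9) = (9*(9/2))/1 = (81/2)*1 = 81/2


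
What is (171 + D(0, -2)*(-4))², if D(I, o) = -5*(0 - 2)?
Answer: 17161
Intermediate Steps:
D(I, o) = 10 (D(I, o) = -5*(-2) = 10)
(171 + D(0, -2)*(-4))² = (171 + 10*(-4))² = (171 - 40)² = 131² = 17161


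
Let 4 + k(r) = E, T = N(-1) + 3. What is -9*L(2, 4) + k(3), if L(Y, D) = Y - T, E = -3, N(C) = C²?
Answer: 11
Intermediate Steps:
T = 4 (T = (-1)² + 3 = 1 + 3 = 4)
k(r) = -7 (k(r) = -4 - 3 = -7)
L(Y, D) = -4 + Y (L(Y, D) = Y - 1*4 = Y - 4 = -4 + Y)
-9*L(2, 4) + k(3) = -9*(-4 + 2) - 7 = -9*(-2) - 7 = 18 - 7 = 11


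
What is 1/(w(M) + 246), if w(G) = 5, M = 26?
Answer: 1/251 ≈ 0.0039841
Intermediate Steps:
1/(w(M) + 246) = 1/(5 + 246) = 1/251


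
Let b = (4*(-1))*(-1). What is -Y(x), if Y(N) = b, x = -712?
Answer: -4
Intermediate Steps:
b = 4 (b = -4*(-1) = 4)
Y(N) = 4
-Y(x) = -1*4 = -4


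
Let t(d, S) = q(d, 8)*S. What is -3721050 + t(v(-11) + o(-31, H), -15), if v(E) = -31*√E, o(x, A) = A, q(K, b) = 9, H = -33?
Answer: -3721185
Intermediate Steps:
t(d, S) = 9*S
-3721050 + t(v(-11) + o(-31, H), -15) = -3721050 + 9*(-15) = -3721050 - 135 = -3721185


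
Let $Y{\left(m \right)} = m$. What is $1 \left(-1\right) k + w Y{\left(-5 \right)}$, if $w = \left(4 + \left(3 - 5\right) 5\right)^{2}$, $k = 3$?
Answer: $-183$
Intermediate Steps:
$w = 36$ ($w = \left(4 - 10\right)^{2} = \left(-6\right)^{2} = 36$)
$1 \left(-1\right) k + w Y{\left(-5 \right)} = 1 \left(-1\right) 3 + 36 \left(-5\right) = \left(-1\right) 3 - 180 = -3 - 180 = -183$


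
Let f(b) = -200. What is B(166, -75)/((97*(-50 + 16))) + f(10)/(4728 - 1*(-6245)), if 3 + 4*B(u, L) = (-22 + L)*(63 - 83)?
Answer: -23893101/144755816 ≈ -0.16506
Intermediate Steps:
B(u, L) = 437/4 - 5*L (B(u, L) = -¾ + ((-22 + L)*(63 - 83))/4 = -¾ + ((-22 + L)*(-20))/4 = -¾ + (440 - 20*L)/4 = -¾ + (110 - 5*L) = 437/4 - 5*L)
B(166, -75)/((97*(-50 + 16))) + f(10)/(4728 - 1*(-6245)) = (437/4 - 5*(-75))/((97*(-50 + 16))) - 200/(4728 - 1*(-6245)) = (437/4 + 375)/((97*(-34))) - 200/(4728 + 6245) = (1937/4)/(-3298) - 200/10973 = (1937/4)*(-1/3298) - 200*1/10973 = -1937/13192 - 200/10973 = -23893101/144755816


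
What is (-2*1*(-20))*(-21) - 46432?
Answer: -47272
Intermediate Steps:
(-2*1*(-20))*(-21) - 46432 = -2*(-20)*(-21) - 46432 = 40*(-21) - 46432 = -840 - 46432 = -47272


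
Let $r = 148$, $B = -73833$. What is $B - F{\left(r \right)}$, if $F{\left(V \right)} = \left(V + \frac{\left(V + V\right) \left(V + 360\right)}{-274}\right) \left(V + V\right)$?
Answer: $\frac{6137647}{137} \approx 44800.0$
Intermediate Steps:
$F{\left(V \right)} = 2 V \left(V - \frac{V \left(360 + V\right)}{137}\right)$ ($F{\left(V \right)} = \left(V + 2 V \left(360 + V\right) \left(- \frac{1}{274}\right)\right) 2 V = \left(V - \frac{V \left(360 + V\right)}{137}\right) 2 V = 2 V \left(V - \frac{V \left(360 + V\right)}{137}\right)$)
$B - F{\left(r \right)} = -73833 - \frac{2 \cdot 148^{2} \left(-223 - 148\right)}{137} = -73833 - \frac{2}{137} \cdot 21904 \left(-223 - 148\right) = -73833 - \frac{2}{137} \cdot 21904 \left(-371\right) = -73833 - - \frac{16252768}{137} = -73833 + \frac{16252768}{137} = \frac{6137647}{137}$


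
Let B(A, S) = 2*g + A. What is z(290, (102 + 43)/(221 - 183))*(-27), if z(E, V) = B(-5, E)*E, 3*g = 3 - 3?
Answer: 39150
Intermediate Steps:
g = 0 (g = (3 - 3)/3 = (⅓)*0 = 0)
B(A, S) = A (B(A, S) = 2*0 + A = 0 + A = A)
z(E, V) = -5*E
z(290, (102 + 43)/(221 - 183))*(-27) = -5*290*(-27) = -1450*(-27) = 39150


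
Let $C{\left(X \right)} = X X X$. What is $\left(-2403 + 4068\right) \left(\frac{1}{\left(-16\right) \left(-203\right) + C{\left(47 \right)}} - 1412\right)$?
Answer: $- \frac{251721777915}{107071} \approx -2.351 \cdot 10^{6}$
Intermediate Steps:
$C{\left(X \right)} = X^{3}$ ($C{\left(X \right)} = X^{2} X = X^{3}$)
$\left(-2403 + 4068\right) \left(\frac{1}{\left(-16\right) \left(-203\right) + C{\left(47 \right)}} - 1412\right) = \left(-2403 + 4068\right) \left(\frac{1}{\left(-16\right) \left(-203\right) + 47^{3}} - 1412\right) = 1665 \left(\frac{1}{3248 + 103823} - 1412\right) = 1665 \left(\frac{1}{107071} - 1412\right) = 1665 \left(- \frac{151184251}{107071}\right) = - \frac{251721777915}{107071}$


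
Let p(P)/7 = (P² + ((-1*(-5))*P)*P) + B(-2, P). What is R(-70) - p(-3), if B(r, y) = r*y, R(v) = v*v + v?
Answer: 4410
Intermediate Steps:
R(v) = v + v² (R(v) = v² + v = v + v²)
p(P) = -14*P + 42*P² (p(P) = 7*((P² + ((-1*(-5))*P)*P) - 2*P) = 7*((P² + (5*P)*P) - 2*P) = 7*((P² + 5*P²) - 2*P) = 7*(6*P² - 2*P) = 7*(-2*P + 6*P²) = -14*P + 42*P²)
R(-70) - p(-3) = -70*(1 - 70) - 14*(-3)*(-1 + 3*(-3)) = -70*(-69) - 14*(-3)*(-1 - 9) = 4830 - 14*(-3)*(-10) = 4830 - 1*420 = 4830 - 420 = 4410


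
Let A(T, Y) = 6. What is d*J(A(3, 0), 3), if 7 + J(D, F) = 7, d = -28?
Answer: 0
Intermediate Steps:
J(D, F) = 0 (J(D, F) = -7 + 7 = 0)
d*J(A(3, 0), 3) = -28*0 = 0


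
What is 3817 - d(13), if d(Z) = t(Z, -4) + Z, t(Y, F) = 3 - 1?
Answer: 3802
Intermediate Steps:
t(Y, F) = 2
d(Z) = 2 + Z
3817 - d(13) = 3817 - (2 + 13) = 3817 - 1*15 = 3817 - 15 = 3802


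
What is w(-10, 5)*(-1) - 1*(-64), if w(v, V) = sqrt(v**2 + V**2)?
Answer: 64 - 5*sqrt(5) ≈ 52.820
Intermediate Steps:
w(v, V) = sqrt(V**2 + v**2)
w(-10, 5)*(-1) - 1*(-64) = sqrt(5**2 + (-10)**2)*(-1) - 1*(-64) = sqrt(25 + 100)*(-1) + 64 = sqrt(125)*(-1) + 64 = (5*sqrt(5))*(-1) + 64 = -5*sqrt(5) + 64 = 64 - 5*sqrt(5)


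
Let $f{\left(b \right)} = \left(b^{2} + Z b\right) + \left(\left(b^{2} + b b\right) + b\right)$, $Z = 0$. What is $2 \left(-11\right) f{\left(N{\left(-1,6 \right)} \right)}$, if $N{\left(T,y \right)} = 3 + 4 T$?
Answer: $-44$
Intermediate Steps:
$f{\left(b \right)} = b + 3 b^{2}$ ($f{\left(b \right)} = \left(b^{2} + 0 b\right) + \left(\left(b^{2} + b b\right) + b\right) = \left(b^{2} + 0\right) + \left(\left(b^{2} + b^{2}\right) + b\right) = b^{2} + \left(2 b^{2} + b\right) = b^{2} + \left(b + 2 b^{2}\right) = b + 3 b^{2}$)
$2 \left(-11\right) f{\left(N{\left(-1,6 \right)} \right)} = 2 \left(-11\right) \left(3 + 4 \left(-1\right)\right) \left(1 + 3 \left(3 + 4 \left(-1\right)\right)\right) = - 22 \left(3 - 4\right) \left(1 + 3 \left(3 - 4\right)\right) = - 22 \left(- (1 + 3 \left(-1\right))\right) = - 22 \left(- (1 - 3)\right) = - 22 \left(\left(-1\right) \left(-2\right)\right) = \left(-22\right) 2 = -44$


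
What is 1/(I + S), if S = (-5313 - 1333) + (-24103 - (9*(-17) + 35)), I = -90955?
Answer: -1/121586 ≈ -8.2246e-6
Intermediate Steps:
S = -30631 (S = -6646 + (-24103 - (-153 + 35)) = -6646 + (-24103 - 1*(-118)) = -6646 + (-24103 + 118) = -6646 - 23985 = -30631)
1/(I + S) = 1/(-90955 - 30631) = 1/(-121586) = -1/121586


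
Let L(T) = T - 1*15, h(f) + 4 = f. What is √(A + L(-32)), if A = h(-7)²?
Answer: √74 ≈ 8.6023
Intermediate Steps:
h(f) = -4 + f
L(T) = -15 + T (L(T) = T - 15 = -15 + T)
A = 121 (A = (-4 - 7)² = (-11)² = 121)
√(A + L(-32)) = √(121 + (-15 - 32)) = √(121 - 47) = √74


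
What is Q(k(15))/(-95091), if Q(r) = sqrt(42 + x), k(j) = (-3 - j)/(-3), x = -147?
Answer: -I*sqrt(105)/95091 ≈ -0.00010776*I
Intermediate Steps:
k(j) = 1 + j/3 (k(j) = (-3 - j)*(-1/3) = 1 + j/3)
Q(r) = I*sqrt(105) (Q(r) = sqrt(42 - 147) = sqrt(-105) = I*sqrt(105))
Q(k(15))/(-95091) = (I*sqrt(105))/(-95091) = (I*sqrt(105))*(-1/95091) = -I*sqrt(105)/95091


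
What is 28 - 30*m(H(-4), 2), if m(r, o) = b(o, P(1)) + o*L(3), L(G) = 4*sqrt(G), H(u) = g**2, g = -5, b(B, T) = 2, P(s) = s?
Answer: -32 - 240*sqrt(3) ≈ -447.69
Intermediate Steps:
H(u) = 25 (H(u) = (-5)**2 = 25)
m(r, o) = 2 + 4*o*sqrt(3) (m(r, o) = 2 + o*(4*sqrt(3)) = 2 + 4*o*sqrt(3))
28 - 30*m(H(-4), 2) = 28 - 30*(2 + 4*2*sqrt(3)) = 28 - 30*(2 + 8*sqrt(3)) = 28 + (-60 - 240*sqrt(3)) = -32 - 240*sqrt(3)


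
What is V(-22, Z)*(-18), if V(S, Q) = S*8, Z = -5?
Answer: 3168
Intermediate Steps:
V(S, Q) = 8*S
V(-22, Z)*(-18) = (8*(-22))*(-18) = -176*(-18) = 3168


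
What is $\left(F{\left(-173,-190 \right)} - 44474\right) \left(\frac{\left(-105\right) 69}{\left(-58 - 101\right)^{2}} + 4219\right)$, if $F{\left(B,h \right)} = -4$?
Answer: $- \frac{527080578948}{2809} \approx -1.8764 \cdot 10^{8}$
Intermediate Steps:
$\left(F{\left(-173,-190 \right)} - 44474\right) \left(\frac{\left(-105\right) 69}{\left(-58 - 101\right)^{2}} + 4219\right) = \left(-4 - 44474\right) \left(\frac{\left(-105\right) 69}{\left(-58 - 101\right)^{2}} + 4219\right) = - 44478 \left(- \frac{7245}{\left(-159\right)^{2}} + 4219\right) = - 44478 \left(- \frac{7245}{25281} + 4219\right) = - 44478 \left(\left(-7245\right) \frac{1}{25281} + 4219\right) = - 44478 \left(- \frac{805}{2809} + 4219\right) = \left(-44478\right) \frac{11850366}{2809} = - \frac{527080578948}{2809}$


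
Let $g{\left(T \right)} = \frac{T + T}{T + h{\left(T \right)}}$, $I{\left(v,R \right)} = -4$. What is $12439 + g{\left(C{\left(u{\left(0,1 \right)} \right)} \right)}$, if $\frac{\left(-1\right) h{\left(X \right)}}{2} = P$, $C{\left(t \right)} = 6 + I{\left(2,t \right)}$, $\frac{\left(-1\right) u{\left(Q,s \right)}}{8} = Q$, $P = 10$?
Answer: $\frac{111949}{9} \approx 12439.0$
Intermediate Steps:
$u{\left(Q,s \right)} = - 8 Q$
$C{\left(t \right)} = 2$ ($C{\left(t \right)} = 6 - 4 = 2$)
$h{\left(X \right)} = -20$ ($h{\left(X \right)} = \left(-2\right) 10 = -20$)
$g{\left(T \right)} = \frac{2 T}{-20 + T}$ ($g{\left(T \right)} = \frac{T + T}{T - 20} = \frac{2 T}{-20 + T}$)
$12439 + g{\left(C{\left(u{\left(0,1 \right)} \right)} \right)} = 12439 + 2 \cdot 2 \frac{1}{-20 + 2} = 12439 + 2 \cdot 2 \frac{1}{-18} = 12439 + 2 \cdot 2 \left(- \frac{1}{18}\right) = 12439 - \frac{2}{9} = \frac{111949}{9}$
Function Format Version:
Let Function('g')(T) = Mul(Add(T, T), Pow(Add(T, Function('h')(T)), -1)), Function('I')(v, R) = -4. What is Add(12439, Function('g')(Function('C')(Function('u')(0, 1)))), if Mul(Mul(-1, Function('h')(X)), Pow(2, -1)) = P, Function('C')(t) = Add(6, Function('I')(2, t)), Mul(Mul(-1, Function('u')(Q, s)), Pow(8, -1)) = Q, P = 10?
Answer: Rational(111949, 9) ≈ 12439.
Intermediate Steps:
Function('u')(Q, s) = Mul(-8, Q)
Function('C')(t) = 2 (Function('C')(t) = Add(6, -4) = 2)
Function('h')(X) = -20 (Function('h')(X) = Mul(-2, 10) = -20)
Function('g')(T) = Mul(2, T, Pow(Add(-20, T), -1)) (Function('g')(T) = Mul(Add(T, T), Pow(Add(T, -20), -1)) = Mul(Mul(2, T), Pow(Add(-20, T), -1)) = Mul(2, T, Pow(Add(-20, T), -1)))
Add(12439, Function('g')(Function('C')(Function('u')(0, 1)))) = Add(12439, Mul(2, 2, Pow(Add(-20, 2), -1))) = Add(12439, Mul(2, 2, Pow(-18, -1))) = Add(12439, Mul(2, 2, Rational(-1, 18))) = Add(12439, Rational(-2, 9)) = Rational(111949, 9)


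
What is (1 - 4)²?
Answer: 9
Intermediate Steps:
(1 - 4)² = (-3)² = 9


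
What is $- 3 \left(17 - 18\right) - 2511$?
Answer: $-2508$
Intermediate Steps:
$- 3 \left(17 - 18\right) - 2511 = \left(-3\right) \left(-1\right) - 2511 = 3 - 2511 = -2508$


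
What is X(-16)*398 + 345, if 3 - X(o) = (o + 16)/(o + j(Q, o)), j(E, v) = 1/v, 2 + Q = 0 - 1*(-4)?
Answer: 1539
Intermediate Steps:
Q = 2 (Q = -2 + (0 - 1*(-4)) = -2 + (0 + 4) = -2 + 4 = 2)
X(o) = 3 - (16 + o)/(o + 1/o) (X(o) = 3 - (o + 16)/(o + 1/o) = 3 - (16 + o)/(o + 1/o))
X(-16)*398 + 345 = ((3 + 2*(-16)*(-8 - 16))/(1 + (-16)²))*398 + 345 = ((3 + 2*(-16)*(-24))/(1 + 256))*398 + 345 = ((3 + 768)/257)*398 + 345 = ((1/257)*771)*398 + 345 = 3*398 + 345 = 1194 + 345 = 1539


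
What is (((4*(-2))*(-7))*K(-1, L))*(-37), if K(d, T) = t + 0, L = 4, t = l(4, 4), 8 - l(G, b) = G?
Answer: -8288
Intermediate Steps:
l(G, b) = 8 - G
t = 4 (t = 8 - 1*4 = 8 - 4 = 4)
K(d, T) = 4 (K(d, T) = 4 + 0 = 4)
(((4*(-2))*(-7))*K(-1, L))*(-37) = (((4*(-2))*(-7))*4)*(-37) = (-8*(-7)*4)*(-37) = (56*4)*(-37) = 224*(-37) = -8288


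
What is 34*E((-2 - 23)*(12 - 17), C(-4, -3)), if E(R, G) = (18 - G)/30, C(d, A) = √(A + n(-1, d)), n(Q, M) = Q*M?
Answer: 289/15 ≈ 19.267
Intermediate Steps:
n(Q, M) = M*Q
C(d, A) = √(A - d) (C(d, A) = √(A + d*(-1)) = √(A - d))
E(R, G) = ⅗ - G/30 (E(R, G) = (18 - G)*(1/30) = ⅗ - G/30)
34*E((-2 - 23)*(12 - 17), C(-4, -3)) = 34*(⅗ - √(-3 - 1*(-4))/30) = 34*(⅗ - √(-3 + 4)/30) = 34*(⅗ - √1/30) = 34*(⅗ - 1/30*1) = 34*(⅗ - 1/30) = 34*(17/30) = 289/15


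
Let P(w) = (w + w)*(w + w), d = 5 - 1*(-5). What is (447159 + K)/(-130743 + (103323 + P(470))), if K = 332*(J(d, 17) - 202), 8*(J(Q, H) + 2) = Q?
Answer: 189923/428090 ≈ 0.44365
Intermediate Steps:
d = 10 (d = 5 + 5 = 10)
J(Q, H) = -2 + Q/8
K = -67313 (K = 332*((-2 + (⅛)*10) - 202) = 332*((-2 + 5/4) - 202) = 332*(-¾ - 202) = 332*(-811/4) = -67313)
P(w) = 4*w² (P(w) = (2*w)*(2*w) = 4*w²)
(447159 + K)/(-130743 + (103323 + P(470))) = (447159 - 67313)/(-130743 + (103323 + 4*470²)) = 379846/(-130743 + (103323 + 4*220900)) = 379846/(-130743 + (103323 + 883600)) = 379846/(-130743 + 986923) = 379846/856180 = 379846*(1/856180) = 189923/428090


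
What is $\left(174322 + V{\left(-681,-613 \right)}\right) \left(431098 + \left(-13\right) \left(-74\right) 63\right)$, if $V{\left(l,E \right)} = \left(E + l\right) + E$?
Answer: $84777145160$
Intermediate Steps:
$V{\left(l,E \right)} = l + 2 E$
$\left(174322 + V{\left(-681,-613 \right)}\right) \left(431098 + \left(-13\right) \left(-74\right) 63\right) = \left(174322 + \left(-681 + 2 \left(-613\right)\right)\right) \left(431098 + \left(-13\right) \left(-74\right) 63\right) = \left(174322 - 1907\right) \left(431098 + 962 \cdot 63\right) = \left(174322 - 1907\right) \left(431098 + 60606\right) = 172415 \cdot 491704 = 84777145160$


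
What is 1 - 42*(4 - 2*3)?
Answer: 85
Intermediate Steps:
1 - 42*(4 - 2*3) = 1 - 42*(4 - 6) = 1 - 42*(-2) = 1 + 84 = 85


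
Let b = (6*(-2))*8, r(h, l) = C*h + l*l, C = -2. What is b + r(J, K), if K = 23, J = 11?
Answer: 411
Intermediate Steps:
r(h, l) = l² - 2*h (r(h, l) = -2*h + l*l = -2*h + l² = l² - 2*h)
b = -96 (b = -12*8 = -96)
b + r(J, K) = -96 + (23² - 2*11) = -96 + (529 - 22) = -96 + 507 = 411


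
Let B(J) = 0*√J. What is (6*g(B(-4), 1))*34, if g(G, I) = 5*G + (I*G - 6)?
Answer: -1224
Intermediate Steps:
B(J) = 0
g(G, I) = -6 + 5*G + G*I (g(G, I) = 5*G + (G*I - 6) = 5*G + (-6 + G*I) = -6 + 5*G + G*I)
(6*g(B(-4), 1))*34 = (6*(-6 + 5*0 + 0*1))*34 = (6*(-6 + 0 + 0))*34 = (6*(-6))*34 = -36*34 = -1224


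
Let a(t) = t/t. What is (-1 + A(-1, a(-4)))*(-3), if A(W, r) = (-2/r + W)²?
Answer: -24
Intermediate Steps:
a(t) = 1
A(W, r) = (W - 2/r)²
(-1 + A(-1, a(-4)))*(-3) = (-1 + (-2 - 1*1)²/1²)*(-3) = (-1 + 1*(-2 - 1)²)*(-3) = (-1 + 1*(-3)²)*(-3) = (-1 + 1*9)*(-3) = (-1 + 9)*(-3) = 8*(-3) = -24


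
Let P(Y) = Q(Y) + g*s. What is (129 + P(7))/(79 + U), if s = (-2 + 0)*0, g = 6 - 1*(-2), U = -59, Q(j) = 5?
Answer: 67/10 ≈ 6.7000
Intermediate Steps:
g = 8 (g = 6 + 2 = 8)
s = 0 (s = -2*0 = 0)
P(Y) = 5 (P(Y) = 5 + 8*0 = 5 + 0 = 5)
(129 + P(7))/(79 + U) = (129 + 5)/(79 - 59) = 134/20 = (1/20)*134 = 67/10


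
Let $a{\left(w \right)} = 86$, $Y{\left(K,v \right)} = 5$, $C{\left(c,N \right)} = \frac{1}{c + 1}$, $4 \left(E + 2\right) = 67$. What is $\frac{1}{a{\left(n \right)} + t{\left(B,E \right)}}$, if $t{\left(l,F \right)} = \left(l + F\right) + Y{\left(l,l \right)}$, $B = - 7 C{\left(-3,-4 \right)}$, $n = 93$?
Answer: $\frac{4}{437} \approx 0.0091533$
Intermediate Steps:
$E = \frac{59}{4}$ ($E = -2 + \frac{1}{4} \cdot 67 = -2 + \frac{67}{4} = \frac{59}{4} \approx 14.75$)
$C{\left(c,N \right)} = \frac{1}{1 + c}$
$B = \frac{7}{2}$ ($B = - \frac{7}{1 - 3} = - \frac{7}{-2} = \left(-7\right) \left(- \frac{1}{2}\right) = \frac{7}{2} \approx 3.5$)
$t{\left(l,F \right)} = 5 + F + l$ ($t{\left(l,F \right)} = \left(l + F\right) + 5 = \left(F + l\right) + 5 = 5 + F + l$)
$\frac{1}{a{\left(n \right)} + t{\left(B,E \right)}} = \frac{1}{86 + \left(5 + \frac{59}{4} + \frac{7}{2}\right)} = \frac{1}{86 + \frac{93}{4}} = \frac{1}{\frac{437}{4}} = \frac{4}{437}$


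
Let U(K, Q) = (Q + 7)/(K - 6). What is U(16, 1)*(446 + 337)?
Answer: 3132/5 ≈ 626.40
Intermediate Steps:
U(K, Q) = (7 + Q)/(-6 + K)
U(16, 1)*(446 + 337) = ((7 + 1)/(-6 + 16))*(446 + 337) = (8/10)*783 = ((⅒)*8)*783 = (⅘)*783 = 3132/5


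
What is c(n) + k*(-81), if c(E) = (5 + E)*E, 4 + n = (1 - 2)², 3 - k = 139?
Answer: 11010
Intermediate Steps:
k = -136 (k = 3 - 1*139 = 3 - 139 = -136)
n = -3 (n = -4 + (1 - 2)² = -4 + (-1)² = -4 + 1 = -3)
c(E) = E*(5 + E)
c(n) + k*(-81) = -3*(5 - 3) - 136*(-81) = -3*2 + 11016 = -6 + 11016 = 11010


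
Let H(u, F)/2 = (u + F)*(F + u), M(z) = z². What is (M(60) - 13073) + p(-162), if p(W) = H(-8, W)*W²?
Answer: 1516893727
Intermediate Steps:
H(u, F) = 2*(F + u)² (H(u, F) = 2*((u + F)*(F + u)) = 2*((F + u)*(F + u)) = 2*(F + u)²)
p(W) = 2*W²*(-8 + W)² (p(W) = (2*(W - 8)²)*W² = (2*(-8 + W)²)*W² = 2*W²*(-8 + W)²)
(M(60) - 13073) + p(-162) = (60² - 13073) + 2*(-162)²*(-8 - 162)² = (3600 - 13073) + 2*26244*(-170)² = -9473 + 2*26244*28900 = -9473 + 1516903200 = 1516893727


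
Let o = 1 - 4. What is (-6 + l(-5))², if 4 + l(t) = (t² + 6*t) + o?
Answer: 324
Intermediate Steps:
o = -3
l(t) = -7 + t² + 6*t (l(t) = -4 + ((t² + 6*t) - 3) = -4 + (-3 + t² + 6*t) = -7 + t² + 6*t)
(-6 + l(-5))² = (-6 + (-7 + (-5)² + 6*(-5)))² = (-6 + (-7 + 25 - 30))² = (-6 - 12)² = (-18)² = 324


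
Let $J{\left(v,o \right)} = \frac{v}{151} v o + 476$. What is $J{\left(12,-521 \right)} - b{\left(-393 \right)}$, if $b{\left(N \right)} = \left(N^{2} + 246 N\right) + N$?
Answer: $- \frac{8667226}{151} \approx -57399.0$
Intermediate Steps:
$b{\left(N \right)} = N^{2} + 247 N$
$J{\left(v,o \right)} = 476 + \frac{o v^{2}}{151}$ ($J{\left(v,o \right)} = v \frac{1}{151} v o + 476 = \frac{v}{151} v o + 476 = \frac{v^{2}}{151} o + 476 = \frac{o v^{2}}{151} + 476 = 476 + \frac{o v^{2}}{151}$)
$J{\left(12,-521 \right)} - b{\left(-393 \right)} = \left(476 + \frac{1}{151} \left(-521\right) 12^{2}\right) - - 393 \left(247 - 393\right) = \left(476 + \frac{1}{151} \left(-521\right) 144\right) - \left(-393\right) \left(-146\right) = \left(476 - \frac{75024}{151}\right) - 57378 = - \frac{3148}{151} - 57378 = - \frac{8667226}{151}$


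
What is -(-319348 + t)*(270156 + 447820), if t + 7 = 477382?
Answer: -113459593352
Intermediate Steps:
t = 477375 (t = -7 + 477382 = 477375)
-(-319348 + t)*(270156 + 447820) = -(-319348 + 477375)*(270156 + 447820) = -158027*717976 = -1*113459593352 = -113459593352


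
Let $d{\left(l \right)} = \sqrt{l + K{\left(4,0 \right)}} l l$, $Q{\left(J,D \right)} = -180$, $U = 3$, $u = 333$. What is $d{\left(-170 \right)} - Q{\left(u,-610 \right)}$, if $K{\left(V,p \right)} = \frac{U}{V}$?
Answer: $180 + 14450 i \sqrt{677} \approx 180.0 + 3.7598 \cdot 10^{5} i$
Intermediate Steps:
$K{\left(V,p \right)} = \frac{3}{V}$
$d{\left(l \right)} = l^{2} \sqrt{\frac{3}{4} + l}$ ($d{\left(l \right)} = \sqrt{l + \frac{3}{4}} l l = \sqrt{\frac{3}{4} + l} l l = l \sqrt{\frac{3}{4} + l} l = l^{2} \sqrt{\frac{3}{4} + l}$)
$d{\left(-170 \right)} - Q{\left(u,-610 \right)} = \frac{\left(-170\right)^{2} \sqrt{3 + 4 \left(-170\right)}}{2} - -180 = \frac{1}{2} \cdot 28900 \sqrt{3 - 680} + 180 = \frac{1}{2} \cdot 28900 \sqrt{-677} + 180 = \frac{1}{2} \cdot 28900 i \sqrt{677} + 180 = 14450 i \sqrt{677} + 180 = 180 + 14450 i \sqrt{677}$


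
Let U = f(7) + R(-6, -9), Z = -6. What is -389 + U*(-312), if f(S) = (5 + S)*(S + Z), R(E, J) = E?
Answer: -2261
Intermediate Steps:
f(S) = (-6 + S)*(5 + S) (f(S) = (5 + S)*(S - 6) = (5 + S)*(-6 + S) = (-6 + S)*(5 + S))
U = 6 (U = (-30 + 7² - 1*7) - 6 = (-30 + 49 - 7) - 6 = 12 - 6 = 6)
-389 + U*(-312) = -389 + 6*(-312) = -389 - 1872 = -2261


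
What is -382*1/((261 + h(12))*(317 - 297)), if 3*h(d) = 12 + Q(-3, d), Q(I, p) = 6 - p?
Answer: -191/2630 ≈ -0.072624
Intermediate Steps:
h(d) = 6 - d/3 (h(d) = (12 + (6 - d))/3 = (18 - d)/3 = 6 - d/3)
-382*1/((261 + h(12))*(317 - 297)) = -382*1/((261 + (6 - 1/3*12))*(317 - 297)) = -382*1/(20*(261 + (6 - 4))) = -382*1/(20*(261 + 2)) = -382/(263*20) = -382/5260 = -382*1/5260 = -191/2630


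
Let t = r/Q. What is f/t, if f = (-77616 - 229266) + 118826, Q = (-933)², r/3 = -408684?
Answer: 4547241094/34057 ≈ 1.3352e+5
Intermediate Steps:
r = -1226052 (r = 3*(-408684) = -1226052)
Q = 870489
f = -188056 (f = -306882 + 118826 = -188056)
t = -136228/96721 (t = -1226052/870489 = -1226052*1/870489 = -136228/96721 ≈ -1.4085)
f/t = -188056/(-136228/96721) = -188056*(-96721/136228) = 4547241094/34057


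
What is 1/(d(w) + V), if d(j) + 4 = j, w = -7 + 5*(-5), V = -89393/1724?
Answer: -1724/151457 ≈ -0.011383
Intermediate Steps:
V = -89393/1724 (V = -89393*1/1724 = -89393/1724 ≈ -51.852)
w = -32 (w = -7 - 25 = -32)
d(j) = -4 + j
1/(d(w) + V) = 1/((-4 - 32) - 89393/1724) = 1/(-36 - 89393/1724) = 1/(-151457/1724) = -1724/151457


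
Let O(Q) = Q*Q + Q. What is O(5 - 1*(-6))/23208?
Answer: 11/1934 ≈ 0.0056877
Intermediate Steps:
O(Q) = Q + Q² (O(Q) = Q² + Q = Q + Q²)
O(5 - 1*(-6))/23208 = ((5 - 1*(-6))*(1 + (5 - 1*(-6))))/23208 = ((5 + 6)*(1 + (5 + 6)))*(1/23208) = (11*(1 + 11))*(1/23208) = (11*12)*(1/23208) = 132*(1/23208) = 11/1934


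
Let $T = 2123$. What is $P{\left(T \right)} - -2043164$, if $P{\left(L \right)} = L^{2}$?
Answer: $6550293$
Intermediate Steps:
$P{\left(T \right)} - -2043164 = 2123^{2} - -2043164 = 4507129 + 2043164 = 6550293$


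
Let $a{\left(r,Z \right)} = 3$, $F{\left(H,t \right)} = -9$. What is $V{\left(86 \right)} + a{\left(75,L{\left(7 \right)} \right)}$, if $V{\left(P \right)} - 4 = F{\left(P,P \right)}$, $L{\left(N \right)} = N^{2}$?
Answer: $-2$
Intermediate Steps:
$V{\left(P \right)} = -5$ ($V{\left(P \right)} = 4 - 9 = -5$)
$V{\left(86 \right)} + a{\left(75,L{\left(7 \right)} \right)} = -5 + 3 = -2$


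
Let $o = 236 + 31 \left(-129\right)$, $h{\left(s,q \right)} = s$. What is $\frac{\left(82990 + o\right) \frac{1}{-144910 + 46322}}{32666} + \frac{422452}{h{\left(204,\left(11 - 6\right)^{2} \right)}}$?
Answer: $\frac{340124086347127}{164244256008} \approx 2070.8$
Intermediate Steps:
$o = -3763$ ($o = 236 - 3999 = -3763$)
$\frac{\left(82990 + o\right) \frac{1}{-144910 + 46322}}{32666} + \frac{422452}{h{\left(204,\left(11 - 6\right)^{2} \right)}} = \frac{\left(82990 - 3763\right) \frac{1}{-144910 + 46322}}{32666} + \frac{422452}{204} = \frac{79227}{-98588} \cdot \frac{1}{32666} + 422452 \cdot \frac{1}{204} = 79227 \left(- \frac{1}{98588}\right) \frac{1}{32666} + \frac{105613}{51} = \left(- \frac{79227}{98588}\right) \frac{1}{32666} + \frac{105613}{51} = - \frac{79227}{3220475608} + \frac{105613}{51} = \frac{340124086347127}{164244256008}$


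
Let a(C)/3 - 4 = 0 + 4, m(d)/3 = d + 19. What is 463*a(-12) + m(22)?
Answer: 11235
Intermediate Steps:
m(d) = 57 + 3*d (m(d) = 3*(d + 19) = 3*(19 + d) = 57 + 3*d)
a(C) = 24 (a(C) = 12 + 3*(0 + 4) = 12 + 3*4 = 12 + 12 = 24)
463*a(-12) + m(22) = 463*24 + (57 + 3*22) = 11112 + (57 + 66) = 11112 + 123 = 11235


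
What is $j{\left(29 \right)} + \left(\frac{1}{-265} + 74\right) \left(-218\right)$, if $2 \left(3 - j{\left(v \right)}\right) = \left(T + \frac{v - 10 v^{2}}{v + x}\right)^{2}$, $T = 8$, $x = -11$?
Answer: $- \frac{20749295401}{171720} \approx -1.2083 \cdot 10^{5}$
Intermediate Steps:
$j{\left(v \right)} = 3 - \frac{\left(8 + \frac{v - 10 v^{2}}{-11 + v}\right)^{2}}{2}$ ($j{\left(v \right)} = 3 - \frac{\left(8 + \frac{v - 10 v^{2}}{v - 11}\right)^{2}}{2} = 3 - \frac{\left(8 + \frac{v - 10 v^{2}}{-11 + v}\right)^{2}}{2}$)
$j{\left(29 \right)} + \left(\frac{1}{-265} + 74\right) \left(-218\right) = \left(3 - \frac{\left(88 - 261 + 10 \cdot 29^{2}\right)^{2}}{2 \left(-11 + 29\right)^{2}}\right) + \left(\frac{1}{-265} + 74\right) \left(-218\right) = \left(3 - \frac{\left(88 - 261 + 10 \cdot 841\right)^{2}}{2 \cdot 324}\right) + \left(- \frac{1}{265} + 74\right) \left(-218\right) = \left(3 - \frac{\left(88 - 261 + 8410\right)^{2}}{648}\right) + \frac{19609}{265} \left(-218\right) = \left(3 - \frac{8237^{2}}{648}\right) - \frac{4274762}{265} = \left(3 - \frac{1}{648} \cdot 67848169\right) - \frac{4274762}{265} = \left(3 - \frac{67848169}{648}\right) - \frac{4274762}{265} = - \frac{67846225}{648} - \frac{4274762}{265} = - \frac{20749295401}{171720}$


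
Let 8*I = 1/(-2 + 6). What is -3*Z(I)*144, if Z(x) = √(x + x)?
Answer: -108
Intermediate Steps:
I = 1/32 (I = 1/(8*(-2 + 6)) = (⅛)/4 = (⅛)*(¼) = 1/32 ≈ 0.031250)
Z(x) = √2*√x (Z(x) = √(2*x) = √2*√x)
-3*Z(I)*144 = -3*√2*√(1/32)*144 = -3*√2*√2/8*144 = -3*¼*144 = -¾*144 = -108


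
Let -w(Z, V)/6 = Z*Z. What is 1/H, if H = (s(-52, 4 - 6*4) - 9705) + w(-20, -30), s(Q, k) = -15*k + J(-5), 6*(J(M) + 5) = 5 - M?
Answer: -3/35425 ≈ -8.4686e-5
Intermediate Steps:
J(M) = -25/6 - M/6 (J(M) = -5 + (5 - M)/6 = -5 + (5/6 - M/6) = -25/6 - M/6)
w(Z, V) = -6*Z**2 (w(Z, V) = -6*Z*Z = -6*Z**2)
s(Q, k) = -10/3 - 15*k (s(Q, k) = -15*k + (-25/6 - 1/6*(-5)) = -15*k + (-25/6 + 5/6) = -15*k - 10/3 = -10/3 - 15*k)
H = -35425/3 (H = ((-10/3 - 15*(4 - 6*4)) - 9705) - 6*(-20)**2 = ((-10/3 - 15*(4 - 24)) - 9705) - 6*400 = ((-10/3 - 15*(-20)) - 9705) - 2400 = ((-10/3 + 300) - 9705) - 2400 = (890/3 - 9705) - 2400 = -28225/3 - 2400 = -35425/3 ≈ -11808.)
1/H = 1/(-35425/3) = -3/35425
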